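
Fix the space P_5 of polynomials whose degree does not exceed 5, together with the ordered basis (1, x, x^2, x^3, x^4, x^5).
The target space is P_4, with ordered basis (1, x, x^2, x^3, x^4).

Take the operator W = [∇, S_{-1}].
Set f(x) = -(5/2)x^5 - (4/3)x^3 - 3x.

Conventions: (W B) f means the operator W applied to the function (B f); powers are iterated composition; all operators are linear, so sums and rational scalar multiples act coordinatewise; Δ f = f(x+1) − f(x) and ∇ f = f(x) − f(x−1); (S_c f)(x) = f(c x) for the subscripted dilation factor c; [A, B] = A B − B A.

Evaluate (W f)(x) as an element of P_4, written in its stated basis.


S_{-1} f = (5/2)x^5 + (4/3)x^3 + 3x
∇ S_{-1} f = (25/2)x^4 - 25x^3 + 29x^2 - (33/2)x + 41/6
∇ f = -(25/2)x^4 + 25x^3 - 29x^2 + (33/2)x - 41/6
S_{-1} ∇ f = -(25/2)x^4 - 25x^3 - 29x^2 - (33/2)x - 41/6
[∇, S_{-1}] f = 25x^4 + 58x^2 + 41/3

the result is g(x) = 25x^4 + 58x^2 + 41/3


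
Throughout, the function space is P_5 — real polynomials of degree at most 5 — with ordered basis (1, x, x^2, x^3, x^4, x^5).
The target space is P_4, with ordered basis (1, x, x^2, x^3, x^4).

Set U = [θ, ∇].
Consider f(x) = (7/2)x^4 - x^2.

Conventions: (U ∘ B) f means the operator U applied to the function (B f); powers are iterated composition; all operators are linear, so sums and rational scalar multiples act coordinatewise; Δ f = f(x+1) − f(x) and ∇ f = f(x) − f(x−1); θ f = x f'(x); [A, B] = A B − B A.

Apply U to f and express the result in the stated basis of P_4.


∇ f = 14x^3 - 21x^2 + 12x - 5/2
θ ∇ f = 42x^3 - 42x^2 + 12x
θ f = 14x^4 - 2x^2
∇ θ f = 56x^3 - 84x^2 + 52x - 12
[θ, ∇] f = -14x^3 + 42x^2 - 40x + 12

g(x) = -14x^3 + 42x^2 - 40x + 12


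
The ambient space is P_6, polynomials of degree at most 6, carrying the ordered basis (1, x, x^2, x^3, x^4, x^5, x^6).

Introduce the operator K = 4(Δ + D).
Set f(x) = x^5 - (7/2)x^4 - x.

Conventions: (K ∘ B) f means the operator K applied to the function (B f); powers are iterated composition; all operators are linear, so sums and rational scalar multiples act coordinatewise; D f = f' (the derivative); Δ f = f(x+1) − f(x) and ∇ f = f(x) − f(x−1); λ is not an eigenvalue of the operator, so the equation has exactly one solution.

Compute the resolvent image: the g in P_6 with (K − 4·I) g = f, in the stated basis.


the image equals g(x) = -(1/4)x^5 - (13/8)x^4 - (31/2)x^3 - (421/4)x^2 - 475x - 8581/8

write g with unknown coordinates in the stated basis and equate coefficients in (K − 4·I) g = f
solving from the highest basis element down gives g = -(1/4)x^5 - (13/8)x^4 - (31/2)x^3 - (421/4)x^2 - 475x - 8581/8
check: K g = -10x^4 - 62x^3 - 421x^2 - 1901x - 8581/2
so K g − 4·g = x^5 - (7/2)x^4 - x = f ✓


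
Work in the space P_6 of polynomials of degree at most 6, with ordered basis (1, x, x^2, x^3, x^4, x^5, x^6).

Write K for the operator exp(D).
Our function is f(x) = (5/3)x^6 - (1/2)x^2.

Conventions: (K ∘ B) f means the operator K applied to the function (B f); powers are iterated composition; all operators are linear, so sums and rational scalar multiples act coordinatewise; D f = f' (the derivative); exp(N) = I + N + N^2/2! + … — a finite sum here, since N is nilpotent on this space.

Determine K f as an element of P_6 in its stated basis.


g(x) = (5/3)x^6 + 10x^5 + 25x^4 + (100/3)x^3 + (49/2)x^2 + 9x + 7/6

order-1 term: 10x^5 - x
order-2 term: 25x^4 - 1/2
order-3 term: (100/3)x^3
order-4 term: 25x^2
order-5 term: 10x
order-6 term: 5/3
the series for exp(D) f terminates at order 6
exp(D) f = (5/3)x^6 + 10x^5 + 25x^4 + (100/3)x^3 + (49/2)x^2 + 9x + 7/6


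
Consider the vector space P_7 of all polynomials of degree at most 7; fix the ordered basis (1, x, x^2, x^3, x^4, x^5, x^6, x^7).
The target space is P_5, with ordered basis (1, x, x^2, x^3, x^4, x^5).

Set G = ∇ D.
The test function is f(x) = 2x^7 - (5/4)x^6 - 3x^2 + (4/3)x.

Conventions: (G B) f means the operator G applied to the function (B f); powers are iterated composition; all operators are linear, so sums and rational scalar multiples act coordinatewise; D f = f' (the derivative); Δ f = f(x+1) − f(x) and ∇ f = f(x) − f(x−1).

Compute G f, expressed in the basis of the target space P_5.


the image equals g(x) = 84x^5 - (495/2)x^4 + 355x^3 - 285x^2 + (243/2)x - 55/2

D f = 14x^6 - (15/2)x^5 - 6x + 4/3
∇ D f = 84x^5 - (495/2)x^4 + 355x^3 - 285x^2 + (243/2)x - 55/2


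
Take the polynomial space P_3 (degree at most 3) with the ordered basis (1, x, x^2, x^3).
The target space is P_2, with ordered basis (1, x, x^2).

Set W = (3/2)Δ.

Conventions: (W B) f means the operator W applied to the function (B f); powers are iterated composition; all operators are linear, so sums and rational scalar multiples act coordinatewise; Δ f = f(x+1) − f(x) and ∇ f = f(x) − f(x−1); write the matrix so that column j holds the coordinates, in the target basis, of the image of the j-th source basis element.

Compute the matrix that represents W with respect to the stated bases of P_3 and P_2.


image of 1: 0
image of x: 3/2
image of x^2: 3x + 3/2
image of x^3: (9/2)x^2 + (9/2)x + 3/2
each image's coordinates form column j of the matrix

the matrix is [[0, 3/2, 3/2, 3/2]; [0, 0, 3, 9/2]; [0, 0, 0, 9/2]] (rows listed top to bottom)


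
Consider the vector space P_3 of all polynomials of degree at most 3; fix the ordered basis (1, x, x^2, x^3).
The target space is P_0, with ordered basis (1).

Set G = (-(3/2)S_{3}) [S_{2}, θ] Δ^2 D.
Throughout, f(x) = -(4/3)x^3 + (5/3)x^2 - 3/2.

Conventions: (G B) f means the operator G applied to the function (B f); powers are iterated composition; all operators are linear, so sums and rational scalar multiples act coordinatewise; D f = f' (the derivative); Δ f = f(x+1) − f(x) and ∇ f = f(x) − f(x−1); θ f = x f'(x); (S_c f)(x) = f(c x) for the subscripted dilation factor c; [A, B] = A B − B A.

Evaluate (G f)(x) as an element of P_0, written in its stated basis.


D f = -4x^2 + (10/3)x
Δ D f = -8x - 2/3
Δ Δ D f = -8
θ (Δ^2 D) f = 0
S_{2} θ (Δ^2 D) f = 0
S_{2} (Δ^2 D) f = -8
θ S_{2} (Δ^2 D) f = 0
[S_{2}, θ] (Δ^2 D) f = 0
S_{3} [S_{2}, θ] (Δ^2 D) f = 0
(-(3/2)S_{3}) [S_{2}, θ] (Δ^2 D) f = 0

the image equals g(x) = 0


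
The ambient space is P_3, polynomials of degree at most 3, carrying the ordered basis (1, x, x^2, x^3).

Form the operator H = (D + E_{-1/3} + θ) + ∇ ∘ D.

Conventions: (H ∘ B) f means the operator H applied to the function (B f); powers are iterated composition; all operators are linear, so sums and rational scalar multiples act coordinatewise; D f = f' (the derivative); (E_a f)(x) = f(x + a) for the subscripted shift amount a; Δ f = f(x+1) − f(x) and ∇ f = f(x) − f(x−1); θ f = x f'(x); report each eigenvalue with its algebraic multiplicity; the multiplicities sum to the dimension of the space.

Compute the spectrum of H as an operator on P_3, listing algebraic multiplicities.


λ = 1 (multiplicity 1), λ = 2 (multiplicity 1), λ = 3 (multiplicity 1), λ = 4 (multiplicity 1)

image of 1: 1
image of x: 2x + 2/3
image of x^2: 3x^2 + (4/3)x + 19/9
image of x^3: 4x^3 + 2x^2 + (19/3)x - 82/27
the matrix is upper triangular; its diagonal is (1, 2, 3, 4)
for a triangular matrix the eigenvalues are the diagonal entries, with algebraic multiplicity their repetition count


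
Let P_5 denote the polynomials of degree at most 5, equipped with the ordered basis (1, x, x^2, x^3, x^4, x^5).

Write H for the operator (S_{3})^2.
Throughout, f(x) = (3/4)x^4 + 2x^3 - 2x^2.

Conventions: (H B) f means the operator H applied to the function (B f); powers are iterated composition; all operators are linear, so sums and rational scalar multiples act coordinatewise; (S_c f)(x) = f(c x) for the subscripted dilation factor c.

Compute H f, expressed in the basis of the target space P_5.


the result is g(x) = (19683/4)x^4 + 1458x^3 - 162x^2

S_{3} f = (243/4)x^4 + 54x^3 - 18x^2
S_{3} S_{3} f = (19683/4)x^4 + 1458x^3 - 162x^2


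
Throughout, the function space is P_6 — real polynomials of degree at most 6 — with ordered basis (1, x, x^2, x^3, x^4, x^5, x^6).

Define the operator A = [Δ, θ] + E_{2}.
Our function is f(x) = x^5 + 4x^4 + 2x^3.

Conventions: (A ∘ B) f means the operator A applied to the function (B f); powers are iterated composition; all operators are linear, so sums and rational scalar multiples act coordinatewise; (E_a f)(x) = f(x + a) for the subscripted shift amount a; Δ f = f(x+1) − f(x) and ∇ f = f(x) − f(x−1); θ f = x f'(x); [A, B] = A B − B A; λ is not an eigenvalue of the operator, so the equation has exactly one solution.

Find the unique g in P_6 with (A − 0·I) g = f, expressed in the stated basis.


the result is g(x) = x^5 - 11x^4 + 74x^3 - 380x^2 + 1332x - 2347

write g with unknown coordinates in the stated basis and equate coefficients in (A − 0·I) g = f
solving from the highest basis element down gives g = x^5 - 11x^4 + 74x^3 - 380x^2 + 1332x - 2347
check: A g = x^5 + 4x^4 + 2x^3
so A g − 0·g = x^5 + 4x^4 + 2x^3 = f ✓


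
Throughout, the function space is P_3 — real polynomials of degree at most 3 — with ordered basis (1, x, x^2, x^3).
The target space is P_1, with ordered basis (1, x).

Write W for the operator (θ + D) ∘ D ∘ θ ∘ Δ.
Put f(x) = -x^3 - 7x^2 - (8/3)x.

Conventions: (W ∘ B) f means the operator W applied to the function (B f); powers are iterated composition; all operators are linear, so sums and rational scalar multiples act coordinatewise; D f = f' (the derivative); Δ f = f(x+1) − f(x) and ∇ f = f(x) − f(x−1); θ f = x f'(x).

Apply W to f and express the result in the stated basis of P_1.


the image equals g(x) = -12x - 12

Δ f = -3x^2 - 17x - 32/3
θ Δ f = -6x^2 - 17x
D θ Δ f = -12x - 17
θ (D ∘ θ ∘ Δ) f = -12x
D (D ∘ θ ∘ Δ) f = -12
(θ + D) (D ∘ θ ∘ Δ) f = -12x - 12


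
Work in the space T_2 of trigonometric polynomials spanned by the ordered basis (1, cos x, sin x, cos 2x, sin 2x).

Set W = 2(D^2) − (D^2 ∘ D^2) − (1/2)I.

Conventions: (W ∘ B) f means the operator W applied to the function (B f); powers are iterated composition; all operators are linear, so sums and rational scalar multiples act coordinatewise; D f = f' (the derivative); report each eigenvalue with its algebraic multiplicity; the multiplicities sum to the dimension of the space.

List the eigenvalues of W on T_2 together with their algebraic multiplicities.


λ = -49/2 (multiplicity 2), λ = -7/2 (multiplicity 2), λ = -1/2 (multiplicity 1)

image of 1: -1/2
image of cos x: -(7/2)cos x
image of sin x: -(7/2)sin x
image of cos 2x: -(49/2)cos 2x
image of sin 2x: -(49/2)sin 2x
the matrix is diagonal; its diagonal is (-1/2, -7/2, -7/2, -49/2, -49/2)
for a triangular matrix the eigenvalues are the diagonal entries, with algebraic multiplicity their repetition count


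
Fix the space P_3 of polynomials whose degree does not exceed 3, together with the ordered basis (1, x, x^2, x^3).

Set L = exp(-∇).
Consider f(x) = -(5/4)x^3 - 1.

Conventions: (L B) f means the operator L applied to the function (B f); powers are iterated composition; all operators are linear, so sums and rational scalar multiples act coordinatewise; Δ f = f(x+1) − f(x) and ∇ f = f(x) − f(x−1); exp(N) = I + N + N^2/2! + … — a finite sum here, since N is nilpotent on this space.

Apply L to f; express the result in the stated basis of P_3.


the image equals g(x) = -(5/4)x^3 + (15/4)x^2 - (15/2)x + 21/4

order-1 term: (15/4)x^2 - (15/4)x + 5/4
order-2 term: -(15/4)x + 15/4
order-3 term: 5/4
the series for exp(-∇) f terminates at order 3
exp(-∇) f = -(5/4)x^3 + (15/4)x^2 - (15/2)x + 21/4


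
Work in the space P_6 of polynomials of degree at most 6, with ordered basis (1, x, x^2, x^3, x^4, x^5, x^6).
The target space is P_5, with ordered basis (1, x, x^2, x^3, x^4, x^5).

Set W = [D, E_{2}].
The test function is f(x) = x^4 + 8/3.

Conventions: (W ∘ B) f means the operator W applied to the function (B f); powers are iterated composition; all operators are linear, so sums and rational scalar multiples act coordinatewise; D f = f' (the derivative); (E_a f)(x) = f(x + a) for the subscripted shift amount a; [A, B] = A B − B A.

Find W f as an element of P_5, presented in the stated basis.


E_{2} f = x^4 + 8x^3 + 24x^2 + 32x + 56/3
D E_{2} f = 4x^3 + 24x^2 + 48x + 32
D f = 4x^3
E_{2} D f = 4x^3 + 24x^2 + 48x + 32
[D, E_{2}] f = 0

g(x) = 0


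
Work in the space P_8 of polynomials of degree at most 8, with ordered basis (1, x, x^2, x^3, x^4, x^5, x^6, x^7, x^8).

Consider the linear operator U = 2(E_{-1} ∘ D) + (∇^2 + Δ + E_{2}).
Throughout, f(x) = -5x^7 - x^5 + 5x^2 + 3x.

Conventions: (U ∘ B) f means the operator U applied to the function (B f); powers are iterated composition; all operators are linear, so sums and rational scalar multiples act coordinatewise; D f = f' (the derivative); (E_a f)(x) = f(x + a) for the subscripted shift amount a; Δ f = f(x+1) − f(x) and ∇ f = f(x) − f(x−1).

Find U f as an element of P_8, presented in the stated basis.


g(x) = -5x^7 - 175x^6 - 316x^5 - 1600x^4 - 4055x^3 - 1450x^2 - 4087x - 68

D f = -35x^6 - 5x^4 + 10x + 3
E_{-1} D f = -35x^6 + 210x^5 - 530x^4 + 720x^3 - 555x^2 + 240x - 47
(2(E_{-1} ∘ D)) f = -70x^6 + 420x^5 - 1060x^4 + 1440x^3 - 1110x^2 + 480x - 94
∇ f = -35x^6 + 105x^5 - 180x^4 + 185x^3 - 115x^2 + 50x - 8
∇ ∇ f = -210x^5 + 1050x^4 - 2470x^3 + 3210x^2 - 2240x + 670
Δ f = -35x^6 - 105x^5 - 180x^4 - 185x^3 - 115x^2 - 30x + 2
E_{2} f = -5x^7 - 70x^6 - 421x^5 - 1410x^4 - 2840x^3 - 3435x^2 - 2297x - 646
(∇^2 + Δ + E_{2}) f = -5x^7 - 105x^6 - 736x^5 - 540x^4 - 5495x^3 - 340x^2 - 4567x + 26
(2(E_{-1} ∘ D) + (∇^2 + Δ + E_{2})) f = -5x^7 - 175x^6 - 316x^5 - 1600x^4 - 4055x^3 - 1450x^2 - 4087x - 68


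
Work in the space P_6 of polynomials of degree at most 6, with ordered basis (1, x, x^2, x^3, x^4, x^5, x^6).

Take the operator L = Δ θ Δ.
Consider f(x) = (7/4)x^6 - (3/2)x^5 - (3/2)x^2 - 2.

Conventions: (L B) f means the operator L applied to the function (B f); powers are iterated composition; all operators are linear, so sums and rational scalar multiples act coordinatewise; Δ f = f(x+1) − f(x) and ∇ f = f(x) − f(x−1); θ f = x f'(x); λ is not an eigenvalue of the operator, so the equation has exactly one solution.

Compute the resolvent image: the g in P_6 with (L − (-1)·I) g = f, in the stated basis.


the result is g(x) = (7/4)x^6 - (3/2)x^5 - (525/2)x^4 - 825x^3 + (16587/2)x^2 + (49725/2)x - 2027

write g with unknown coordinates in the stated basis and equate coefficients in (L − (-1)·I) g = f
solving from the highest basis element down gives g = (7/4)x^6 - (3/2)x^5 - (525/2)x^4 - 825x^3 + (16587/2)x^2 + (49725/2)x - 2027
check: L g = (525/2)x^4 + 825x^3 - 8295x^2 - (49725/2)x + 2025
so L g − (-1)·g = (7/4)x^6 - (3/2)x^5 - (3/2)x^2 - 2 = f ✓


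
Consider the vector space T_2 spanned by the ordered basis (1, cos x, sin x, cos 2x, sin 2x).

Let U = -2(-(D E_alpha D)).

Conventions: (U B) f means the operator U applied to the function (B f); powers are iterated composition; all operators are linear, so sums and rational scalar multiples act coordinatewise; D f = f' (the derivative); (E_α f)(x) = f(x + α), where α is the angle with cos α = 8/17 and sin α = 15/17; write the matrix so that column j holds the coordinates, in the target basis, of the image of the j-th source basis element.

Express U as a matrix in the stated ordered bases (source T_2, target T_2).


the matrix is [[0, 0, 0, 0, 0]; [0, -16/17, -30/17, 0, 0]; [0, 30/17, -16/17, 0, 0]; [0, 0, 0, 1288/289, -1920/289]; [0, 0, 0, 1920/289, 1288/289]] (rows listed top to bottom)

image of 1: 0
image of cos x: -(16/17)cos x + (30/17)sin x
image of sin x: -(30/17)cos x - (16/17)sin x
image of cos 2x: (1288/289)cos 2x + (1920/289)sin 2x
image of sin 2x: -(1920/289)cos 2x + (1288/289)sin 2x
each image's coordinates form column j of the matrix


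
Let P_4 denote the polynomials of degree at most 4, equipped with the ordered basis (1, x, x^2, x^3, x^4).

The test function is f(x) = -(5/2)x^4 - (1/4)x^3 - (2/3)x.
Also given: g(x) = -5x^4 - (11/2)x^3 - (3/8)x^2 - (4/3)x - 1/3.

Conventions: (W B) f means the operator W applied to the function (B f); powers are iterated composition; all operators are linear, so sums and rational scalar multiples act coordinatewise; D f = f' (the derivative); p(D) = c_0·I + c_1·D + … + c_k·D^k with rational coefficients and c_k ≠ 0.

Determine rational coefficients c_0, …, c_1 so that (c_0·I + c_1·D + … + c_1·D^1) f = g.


c_0 = 2, c_1 = 1/2

D^0 f = -(5/2)x^4 - (1/4)x^3 - (2/3)x
D^1 f = -10x^3 - (3/4)x^2 - 2/3
matching coefficients of g against c_0 f + c_1 Df + … from the top degree down determines the c_i
solution: c_0 = 2, c_1 = 1/2


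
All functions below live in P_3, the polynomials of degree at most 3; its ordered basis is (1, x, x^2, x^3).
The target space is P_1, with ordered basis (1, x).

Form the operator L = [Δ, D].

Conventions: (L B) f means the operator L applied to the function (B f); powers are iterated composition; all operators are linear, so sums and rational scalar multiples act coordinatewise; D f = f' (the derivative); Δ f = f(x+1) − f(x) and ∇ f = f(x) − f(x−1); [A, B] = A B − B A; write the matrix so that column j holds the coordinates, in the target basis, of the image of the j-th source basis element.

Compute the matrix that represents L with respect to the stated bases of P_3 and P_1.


the matrix is [[0, 0, 0, 0]; [0, 0, 0, 0]] (rows listed top to bottom)

image of 1: 0
image of x: 0
image of x^2: 0
image of x^3: 0
each image's coordinates form column j of the matrix


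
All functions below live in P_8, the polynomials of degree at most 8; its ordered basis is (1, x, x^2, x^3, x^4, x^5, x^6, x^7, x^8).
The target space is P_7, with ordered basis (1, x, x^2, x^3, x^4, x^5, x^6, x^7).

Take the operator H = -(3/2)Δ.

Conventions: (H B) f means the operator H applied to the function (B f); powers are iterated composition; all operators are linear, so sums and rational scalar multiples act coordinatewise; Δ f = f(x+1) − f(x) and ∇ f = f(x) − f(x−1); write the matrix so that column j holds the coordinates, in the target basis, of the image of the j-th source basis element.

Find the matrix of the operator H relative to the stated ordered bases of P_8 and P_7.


the matrix is [[0, -3/2, -3/2, -3/2, -3/2, -3/2, -3/2, -3/2, -3/2]; [0, 0, -3, -9/2, -6, -15/2, -9, -21/2, -12]; [0, 0, 0, -9/2, -9, -15, -45/2, -63/2, -42]; [0, 0, 0, 0, -6, -15, -30, -105/2, -84]; [0, 0, 0, 0, 0, -15/2, -45/2, -105/2, -105]; [0, 0, 0, 0, 0, 0, -9, -63/2, -84]; [0, 0, 0, 0, 0, 0, 0, -21/2, -42]; [0, 0, 0, 0, 0, 0, 0, 0, -12]] (rows listed top to bottom)

image of 1: 0
image of x: -3/2
image of x^2: -3x - 3/2
image of x^3: -(9/2)x^2 - (9/2)x - 3/2
image of x^4: -6x^3 - 9x^2 - 6x - 3/2
image of x^5: -(15/2)x^4 - 15x^3 - 15x^2 - (15/2)x - 3/2
image of x^6: -9x^5 - (45/2)x^4 - 30x^3 - (45/2)x^2 - 9x - 3/2
image of x^7: -(21/2)x^6 - (63/2)x^5 - (105/2)x^4 - (105/2)x^3 - (63/2)x^2 - (21/2)x - 3/2
image of x^8: -12x^7 - 42x^6 - 84x^5 - 105x^4 - 84x^3 - 42x^2 - 12x - 3/2
each image's coordinates form column j of the matrix


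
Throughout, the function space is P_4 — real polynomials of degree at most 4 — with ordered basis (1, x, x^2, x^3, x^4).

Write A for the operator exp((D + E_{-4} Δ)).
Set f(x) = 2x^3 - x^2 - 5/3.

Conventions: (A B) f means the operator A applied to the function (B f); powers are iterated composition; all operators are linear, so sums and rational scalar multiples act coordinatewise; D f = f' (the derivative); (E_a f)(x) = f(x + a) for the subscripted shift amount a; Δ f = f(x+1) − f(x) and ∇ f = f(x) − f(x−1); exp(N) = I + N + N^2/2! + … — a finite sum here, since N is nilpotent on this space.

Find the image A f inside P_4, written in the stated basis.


the image equals g(x) = 2x^3 + 11x^2 - 22x + 22/3

order-1 term: 12x^2 - 46x + 81
order-2 term: 24x - 88
order-3 term: 16
the series for exp((D + E_{-4} Δ)) f terminates at order 3
exp((D + E_{-4} Δ)) f = 2x^3 + 11x^2 - 22x + 22/3


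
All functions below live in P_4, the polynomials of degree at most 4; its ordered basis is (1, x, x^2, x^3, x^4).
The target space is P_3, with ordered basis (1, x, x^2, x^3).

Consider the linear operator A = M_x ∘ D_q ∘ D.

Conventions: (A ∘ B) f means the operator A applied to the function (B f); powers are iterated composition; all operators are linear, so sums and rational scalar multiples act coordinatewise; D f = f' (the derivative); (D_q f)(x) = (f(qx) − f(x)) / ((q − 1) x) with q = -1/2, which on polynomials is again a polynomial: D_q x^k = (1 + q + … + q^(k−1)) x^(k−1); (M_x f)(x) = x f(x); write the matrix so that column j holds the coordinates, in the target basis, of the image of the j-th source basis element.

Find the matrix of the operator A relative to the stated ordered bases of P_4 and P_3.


the matrix is [[0, 0, 0, 0, 0]; [0, 0, 2, 0, 0]; [0, 0, 0, 3/2, 0]; [0, 0, 0, 0, 3]] (rows listed top to bottom)

image of 1: 0
image of x: 0
image of x^2: 2x
image of x^3: (3/2)x^2
image of x^4: 3x^3
each image's coordinates form column j of the matrix


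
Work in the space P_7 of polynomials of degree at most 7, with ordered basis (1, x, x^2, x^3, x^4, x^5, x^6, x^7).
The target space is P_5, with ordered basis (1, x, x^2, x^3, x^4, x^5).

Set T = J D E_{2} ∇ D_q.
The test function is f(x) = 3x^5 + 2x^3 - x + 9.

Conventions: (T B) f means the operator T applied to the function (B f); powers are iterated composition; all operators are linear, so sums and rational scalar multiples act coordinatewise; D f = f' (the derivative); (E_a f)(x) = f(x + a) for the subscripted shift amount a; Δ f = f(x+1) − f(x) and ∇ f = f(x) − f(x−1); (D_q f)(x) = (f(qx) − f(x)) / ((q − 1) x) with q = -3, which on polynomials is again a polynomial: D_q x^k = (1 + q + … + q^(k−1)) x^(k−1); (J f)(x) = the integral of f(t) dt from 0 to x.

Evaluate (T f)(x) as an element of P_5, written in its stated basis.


the image equals g(x) = 732x^3 + 3294x^2 + 5152x

D_q f = 183x^4 + 14x^2 - 1
∇ D_q f = 732x^3 - 1098x^2 + 760x - 197
E_{2} ∇ D_q f = 732x^3 + 3294x^2 + 5152x + 2787
D E_{2} ∇ D_q f = 2196x^2 + 6588x + 5152
J (D E_{2} ∇) D_q f = 732x^3 + 3294x^2 + 5152x


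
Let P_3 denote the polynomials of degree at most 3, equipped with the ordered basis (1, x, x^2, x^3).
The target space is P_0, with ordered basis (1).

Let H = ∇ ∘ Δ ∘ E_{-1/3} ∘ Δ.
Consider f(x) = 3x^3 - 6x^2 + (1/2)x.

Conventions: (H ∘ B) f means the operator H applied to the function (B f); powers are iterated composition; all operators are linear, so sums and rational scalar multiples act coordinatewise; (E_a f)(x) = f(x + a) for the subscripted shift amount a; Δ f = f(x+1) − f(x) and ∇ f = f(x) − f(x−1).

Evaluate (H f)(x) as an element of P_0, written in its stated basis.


g(x) = 18

Δ f = 9x^2 - 3x - 5/2
E_{-1/3} Δ f = 9x^2 - 9x - 1/2
Δ E_{-1/3} Δ f = 18x
∇ (Δ ∘ E_{-1/3} ∘ Δ) f = 18


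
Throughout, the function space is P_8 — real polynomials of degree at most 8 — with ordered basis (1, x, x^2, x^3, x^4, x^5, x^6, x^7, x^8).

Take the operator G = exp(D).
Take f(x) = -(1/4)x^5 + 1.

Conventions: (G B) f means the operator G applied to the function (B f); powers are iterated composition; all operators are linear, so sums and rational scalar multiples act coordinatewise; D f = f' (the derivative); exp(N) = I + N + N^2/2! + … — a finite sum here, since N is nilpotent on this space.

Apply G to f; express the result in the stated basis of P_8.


g(x) = -(1/4)x^5 - (5/4)x^4 - (5/2)x^3 - (5/2)x^2 - (5/4)x + 3/4

order-1 term: -(5/4)x^4
order-2 term: -(5/2)x^3
order-3 term: -(5/2)x^2
order-4 term: -(5/4)x
order-5 term: -1/4
the series for exp(D) f terminates at order 5
exp(D) f = -(1/4)x^5 - (5/4)x^4 - (5/2)x^3 - (5/2)x^2 - (5/4)x + 3/4


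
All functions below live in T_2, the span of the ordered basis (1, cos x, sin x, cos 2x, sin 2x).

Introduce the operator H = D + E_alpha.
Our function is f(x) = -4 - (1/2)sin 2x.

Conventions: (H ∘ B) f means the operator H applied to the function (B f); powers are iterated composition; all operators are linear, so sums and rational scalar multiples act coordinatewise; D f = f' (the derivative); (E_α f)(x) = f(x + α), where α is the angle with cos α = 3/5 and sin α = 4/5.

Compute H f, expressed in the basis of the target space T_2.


the image equals g(x) = -4 - (37/25)cos 2x + (7/50)sin 2x

D f = -cos 2x
E_alpha f = -4 - (12/25)cos 2x + (7/50)sin 2x
(D + E_alpha) f = -4 - (37/25)cos 2x + (7/50)sin 2x


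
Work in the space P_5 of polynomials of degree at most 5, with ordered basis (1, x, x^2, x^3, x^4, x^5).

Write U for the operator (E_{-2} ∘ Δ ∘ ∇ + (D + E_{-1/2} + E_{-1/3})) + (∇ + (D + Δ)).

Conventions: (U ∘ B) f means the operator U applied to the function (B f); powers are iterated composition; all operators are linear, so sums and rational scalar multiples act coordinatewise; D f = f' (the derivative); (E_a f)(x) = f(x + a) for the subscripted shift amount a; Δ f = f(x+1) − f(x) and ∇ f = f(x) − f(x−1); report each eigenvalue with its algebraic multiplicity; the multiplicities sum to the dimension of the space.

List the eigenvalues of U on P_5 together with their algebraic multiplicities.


image of 1: 2
image of x: 2x + 19/6
image of x^2: 2x^2 + (19/3)x + 85/36
image of x^3: 2x^3 + (19/2)x^2 + (85/12)x - 2195/216
image of x^4: 2x^4 + (38/3)x^3 + (85/6)x^2 - (2195/54)x + 64897/1296
image of x^5: 2x^5 + (95/6)x^4 + (425/18)x^3 - (10975/108)x^2 + (324485/1296)x - 1384403/7776
the matrix is upper triangular; its diagonal is (2, 2, 2, 2, 2, 2)
for a triangular matrix the eigenvalues are the diagonal entries, with algebraic multiplicity their repetition count

λ = 2 (multiplicity 6)


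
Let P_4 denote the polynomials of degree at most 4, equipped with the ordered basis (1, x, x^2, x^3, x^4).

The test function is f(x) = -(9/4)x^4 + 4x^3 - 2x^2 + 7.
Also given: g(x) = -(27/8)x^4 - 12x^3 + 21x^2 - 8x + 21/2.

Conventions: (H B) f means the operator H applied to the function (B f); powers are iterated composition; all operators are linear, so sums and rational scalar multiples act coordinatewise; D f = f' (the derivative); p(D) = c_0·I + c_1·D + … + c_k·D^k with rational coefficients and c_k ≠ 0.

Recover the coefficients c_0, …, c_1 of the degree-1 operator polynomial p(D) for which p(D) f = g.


p(D) = (3/2)·I + 2·D, i.e. c_0 = 3/2, c_1 = 2

D^0 f = -(9/4)x^4 + 4x^3 - 2x^2 + 7
D^1 f = -9x^3 + 12x^2 - 4x
matching coefficients of g against c_0 f + c_1 Df + … from the top degree down determines the c_i
solution: c_0 = 3/2, c_1 = 2


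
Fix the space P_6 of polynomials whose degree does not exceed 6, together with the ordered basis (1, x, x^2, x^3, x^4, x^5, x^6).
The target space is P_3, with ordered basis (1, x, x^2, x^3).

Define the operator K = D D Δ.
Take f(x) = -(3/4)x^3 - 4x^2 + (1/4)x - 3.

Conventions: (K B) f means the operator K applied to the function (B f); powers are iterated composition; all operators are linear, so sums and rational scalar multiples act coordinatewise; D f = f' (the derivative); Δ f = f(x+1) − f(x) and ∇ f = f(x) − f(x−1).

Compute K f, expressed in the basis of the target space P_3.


Δ f = -(9/4)x^2 - (41/4)x - 9/2
D Δ f = -(9/2)x - 41/4
D D Δ f = -9/2

g(x) = -9/2


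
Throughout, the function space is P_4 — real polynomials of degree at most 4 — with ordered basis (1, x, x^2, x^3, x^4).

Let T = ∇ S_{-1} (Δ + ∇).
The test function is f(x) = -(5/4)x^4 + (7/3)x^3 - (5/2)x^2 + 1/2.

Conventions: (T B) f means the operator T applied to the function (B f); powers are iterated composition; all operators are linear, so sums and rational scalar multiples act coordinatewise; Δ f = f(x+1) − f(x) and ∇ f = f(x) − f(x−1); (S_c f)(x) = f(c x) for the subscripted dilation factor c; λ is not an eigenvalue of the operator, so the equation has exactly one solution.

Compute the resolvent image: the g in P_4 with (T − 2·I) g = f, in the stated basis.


the image equals g(x) = (5/8)x^4 - (7/6)x^3 - (25/4)x^2 + (1/2)x + 43/4

write g with unknown coordinates in the stated basis and equate coefficients in (T − 2·I) g = f
solving from the highest basis element down gives g = (5/8)x^4 - (7/6)x^3 - (25/4)x^2 + (1/2)x + 43/4
check: T g = -15x^2 + x + 22
so T g − 2·g = -(5/4)x^4 + (7/3)x^3 - (5/2)x^2 + 1/2 = f ✓


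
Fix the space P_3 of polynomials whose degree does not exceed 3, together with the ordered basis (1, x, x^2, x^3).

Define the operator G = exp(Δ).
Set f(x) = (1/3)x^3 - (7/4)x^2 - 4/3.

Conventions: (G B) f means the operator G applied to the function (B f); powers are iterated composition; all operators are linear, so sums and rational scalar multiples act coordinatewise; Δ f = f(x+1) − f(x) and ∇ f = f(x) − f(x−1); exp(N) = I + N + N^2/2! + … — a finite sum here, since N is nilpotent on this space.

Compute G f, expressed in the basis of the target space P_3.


order-1 term: x^2 - (5/2)x - 17/12
order-2 term: x - 3/4
order-3 term: 1/3
the series for exp(Δ) f terminates at order 3
exp(Δ) f = (1/3)x^3 - (3/4)x^2 - (3/2)x - 19/6

the image equals g(x) = (1/3)x^3 - (3/4)x^2 - (3/2)x - 19/6


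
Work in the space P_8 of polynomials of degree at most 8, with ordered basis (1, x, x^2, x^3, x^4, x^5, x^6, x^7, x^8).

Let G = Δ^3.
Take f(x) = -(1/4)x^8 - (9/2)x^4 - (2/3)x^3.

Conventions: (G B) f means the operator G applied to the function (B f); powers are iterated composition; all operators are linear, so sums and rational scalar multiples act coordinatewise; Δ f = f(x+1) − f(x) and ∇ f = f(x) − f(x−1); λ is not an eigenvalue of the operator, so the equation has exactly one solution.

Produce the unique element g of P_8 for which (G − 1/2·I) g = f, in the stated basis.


write g with unknown coordinates in the stated basis and equate coefficients in (G − 1/2·I) g = f
solving from the highest basis element down gives g = (1/2)x^8 + 336x^5 + 2529x^4 + (25204/3)x^3 + 55440x^2 + 256800x + 389500
check: G g = 168x^5 + 1260x^4 + 4200x^3 + 27720x^2 + 128400x + 194750
so G g − 1/2·g = -(1/4)x^8 - (9/2)x^4 - (2/3)x^3 = f ✓

g(x) = (1/2)x^8 + 336x^5 + 2529x^4 + (25204/3)x^3 + 55440x^2 + 256800x + 389500


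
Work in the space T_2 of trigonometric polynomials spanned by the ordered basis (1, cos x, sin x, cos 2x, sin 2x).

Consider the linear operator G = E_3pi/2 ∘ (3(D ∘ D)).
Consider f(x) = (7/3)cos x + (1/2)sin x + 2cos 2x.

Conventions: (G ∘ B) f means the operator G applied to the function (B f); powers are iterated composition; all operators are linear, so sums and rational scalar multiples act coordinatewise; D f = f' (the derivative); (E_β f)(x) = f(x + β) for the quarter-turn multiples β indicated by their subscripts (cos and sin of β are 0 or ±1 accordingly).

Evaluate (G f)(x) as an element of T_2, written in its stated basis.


the result is g(x) = (3/2)cos x - 7sin x + 24cos 2x

D f = (1/2)cos x - (7/3)sin x - 4sin 2x
D D f = -(7/3)cos x - (1/2)sin x - 8cos 2x
(3(D ∘ D)) f = -7cos x - (3/2)sin x - 24cos 2x
E_3pi/2 (3(D ∘ D)) f = (3/2)cos x - 7sin x + 24cos 2x


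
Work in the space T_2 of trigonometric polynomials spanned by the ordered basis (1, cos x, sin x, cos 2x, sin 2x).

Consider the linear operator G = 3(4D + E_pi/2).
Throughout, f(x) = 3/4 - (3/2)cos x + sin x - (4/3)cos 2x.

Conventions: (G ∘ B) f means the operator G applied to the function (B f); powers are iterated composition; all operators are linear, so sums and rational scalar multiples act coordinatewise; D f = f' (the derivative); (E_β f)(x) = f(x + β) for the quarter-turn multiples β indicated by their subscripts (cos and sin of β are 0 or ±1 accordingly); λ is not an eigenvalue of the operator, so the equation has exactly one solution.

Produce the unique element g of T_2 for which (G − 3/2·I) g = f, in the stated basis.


g(x) = 1/2 - (17/303)cos x - (32/303)sin x + (8/795)cos 2x - (128/2385)sin 2x

write g with unknown coordinates in the stated basis and equate coefficients in (G − 3/2·I) g = f
solving from the highest basis element down gives g = 1/2 - (17/303)cos x - (32/303)sin x + (8/795)cos 2x - (128/2385)sin 2x
check: G g = 3/2 - (160/101)cos x + (85/101)sin x - (1048/795)cos 2x - (64/795)sin 2x
so G g − 3/2·g = 3/4 - (3/2)cos x + sin x - (4/3)cos 2x = f ✓


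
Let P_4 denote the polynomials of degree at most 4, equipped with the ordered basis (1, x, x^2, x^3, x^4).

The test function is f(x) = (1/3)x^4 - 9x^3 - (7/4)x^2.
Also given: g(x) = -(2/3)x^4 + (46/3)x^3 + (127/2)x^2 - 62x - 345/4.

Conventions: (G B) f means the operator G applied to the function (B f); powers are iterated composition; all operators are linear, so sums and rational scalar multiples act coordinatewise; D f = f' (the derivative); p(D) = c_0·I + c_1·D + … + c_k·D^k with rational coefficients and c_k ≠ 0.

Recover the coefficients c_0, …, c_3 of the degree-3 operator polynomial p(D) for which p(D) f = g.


D^0 f = (1/3)x^4 - 9x^3 - (7/4)x^2
D^1 f = (4/3)x^3 - 27x^2 - (7/2)x
D^2 f = 4x^2 - 54x - 7/2
D^3 f = 8x - 54
matching coefficients of g against c_0 f + c_1 Df + … from the top degree down determines the c_i
solution: c_0 = -2, c_1 = -2, c_2 = 3/2, c_3 = 3/2

p(D) = -2·I − 2·D + (3/2)·D^2 + (3/2)·D^3, i.e. c_0 = -2, c_1 = -2, c_2 = 3/2, c_3 = 3/2


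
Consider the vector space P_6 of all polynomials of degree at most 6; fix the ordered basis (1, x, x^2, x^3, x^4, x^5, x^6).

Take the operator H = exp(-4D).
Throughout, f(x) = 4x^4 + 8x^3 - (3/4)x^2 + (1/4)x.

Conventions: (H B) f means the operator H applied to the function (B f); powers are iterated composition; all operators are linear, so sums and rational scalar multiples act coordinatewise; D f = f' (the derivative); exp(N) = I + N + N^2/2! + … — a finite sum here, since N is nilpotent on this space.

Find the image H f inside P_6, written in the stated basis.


the result is g(x) = 4x^4 - 56x^3 + (1149/4)x^2 - (2535/4)x + 499

order-1 term: -64x^3 - 96x^2 + 6x - 1
order-2 term: 384x^2 + 384x - 12
order-3 term: -1024x - 512
order-4 term: 1024
the series for exp(-4D) f terminates at order 4
exp(-4D) f = 4x^4 - 56x^3 + (1149/4)x^2 - (2535/4)x + 499


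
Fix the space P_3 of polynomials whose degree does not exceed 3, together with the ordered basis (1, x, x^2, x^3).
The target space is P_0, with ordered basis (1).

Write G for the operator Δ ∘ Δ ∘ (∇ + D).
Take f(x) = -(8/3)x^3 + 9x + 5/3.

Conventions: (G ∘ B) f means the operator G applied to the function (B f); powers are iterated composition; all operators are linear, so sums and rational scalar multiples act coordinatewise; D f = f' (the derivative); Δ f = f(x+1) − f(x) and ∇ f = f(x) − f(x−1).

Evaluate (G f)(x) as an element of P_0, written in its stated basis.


∇ f = -8x^2 + 8x + 19/3
D f = -8x^2 + 9
(∇ + D) f = -16x^2 + 8x + 46/3
Δ (∇ + D) f = -32x - 8
Δ Δ (∇ + D) f = -32

the image equals g(x) = -32


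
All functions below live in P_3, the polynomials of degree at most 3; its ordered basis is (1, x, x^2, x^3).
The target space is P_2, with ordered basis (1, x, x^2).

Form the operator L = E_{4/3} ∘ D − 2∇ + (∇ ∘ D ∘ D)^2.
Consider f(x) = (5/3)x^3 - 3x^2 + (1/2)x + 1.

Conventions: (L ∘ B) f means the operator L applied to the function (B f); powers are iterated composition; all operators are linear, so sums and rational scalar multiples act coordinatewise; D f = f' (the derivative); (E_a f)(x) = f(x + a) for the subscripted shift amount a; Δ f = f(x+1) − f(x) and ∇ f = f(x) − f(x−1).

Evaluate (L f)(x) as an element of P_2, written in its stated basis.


D f = 5x^2 - 6x + 1/2
E_{4/3} D f = 5x^2 + (22/3)x + 25/18
∇ f = 5x^2 - 11x + 31/6
(-2∇) f = -10x^2 + 22x - 31/3
D f = 5x^2 - 6x + 1/2
D D f = 10x - 6
∇ D D f = 10
D (∇ ∘ D ∘ D) f = 0
D D (∇ ∘ D ∘ D) f = 0
∇ D D (∇ ∘ D ∘ D) f = 0
(E_{4/3} ∘ D − 2∇ + (∇ ∘ D ∘ D)^2) f = -5x^2 + (88/3)x - 161/18

the image equals g(x) = -5x^2 + (88/3)x - 161/18


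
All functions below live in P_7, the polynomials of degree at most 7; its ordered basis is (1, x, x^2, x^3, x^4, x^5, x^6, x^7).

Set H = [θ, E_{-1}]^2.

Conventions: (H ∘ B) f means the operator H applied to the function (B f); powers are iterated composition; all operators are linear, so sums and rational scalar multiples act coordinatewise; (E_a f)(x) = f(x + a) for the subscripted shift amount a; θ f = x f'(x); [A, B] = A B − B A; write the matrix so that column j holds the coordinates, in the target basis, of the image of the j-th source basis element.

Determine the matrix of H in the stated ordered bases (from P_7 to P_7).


the matrix is [[0, 0, 2, -12, 48, -160, 480, -1344]; [0, 0, 0, 6, -48, 240, -960, 3360]; [0, 0, 0, 0, 12, -120, 720, -3360]; [0, 0, 0, 0, 0, 20, -240, 1680]; [0, 0, 0, 0, 0, 0, 30, -420]; [0, 0, 0, 0, 0, 0, 0, 42]; [0, 0, 0, 0, 0, 0, 0, 0]; [0, 0, 0, 0, 0, 0, 0, 0]] (rows listed top to bottom)

image of 1: 0
image of x: 0
image of x^2: 2
image of x^3: 6x - 12
image of x^4: 12x^2 - 48x + 48
image of x^5: 20x^3 - 120x^2 + 240x - 160
image of x^6: 30x^4 - 240x^3 + 720x^2 - 960x + 480
image of x^7: 42x^5 - 420x^4 + 1680x^3 - 3360x^2 + 3360x - 1344
each image's coordinates form column j of the matrix


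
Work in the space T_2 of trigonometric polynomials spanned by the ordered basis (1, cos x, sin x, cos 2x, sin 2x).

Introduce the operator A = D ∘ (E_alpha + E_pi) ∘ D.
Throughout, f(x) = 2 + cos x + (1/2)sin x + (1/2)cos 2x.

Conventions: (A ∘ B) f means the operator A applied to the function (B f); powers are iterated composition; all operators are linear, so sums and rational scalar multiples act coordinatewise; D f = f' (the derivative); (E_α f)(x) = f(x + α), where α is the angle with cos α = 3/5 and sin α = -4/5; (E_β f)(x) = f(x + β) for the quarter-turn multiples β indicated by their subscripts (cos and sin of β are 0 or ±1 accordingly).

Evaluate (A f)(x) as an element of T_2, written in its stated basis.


D f = (1/2)cos x - sin x - sin 2x
E_alpha D f = (11/10)cos x - (1/5)sin x + (24/25)cos 2x + (7/25)sin 2x
E_pi D f = -(1/2)cos x + sin x - sin 2x
(E_alpha + E_pi) D f = (3/5)cos x + (4/5)sin x + (24/25)cos 2x - (18/25)sin 2x
D (E_alpha + E_pi) D f = (4/5)cos x - (3/5)sin x - (36/25)cos 2x - (48/25)sin 2x

the result is g(x) = (4/5)cos x - (3/5)sin x - (36/25)cos 2x - (48/25)sin 2x


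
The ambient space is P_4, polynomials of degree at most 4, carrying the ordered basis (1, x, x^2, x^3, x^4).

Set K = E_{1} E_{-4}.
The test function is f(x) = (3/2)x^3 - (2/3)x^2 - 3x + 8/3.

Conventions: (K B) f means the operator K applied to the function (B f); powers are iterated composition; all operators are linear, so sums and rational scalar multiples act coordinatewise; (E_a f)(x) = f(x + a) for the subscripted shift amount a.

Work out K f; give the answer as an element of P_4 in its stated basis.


the image equals g(x) = (3/2)x^3 - (85/6)x^2 + (83/2)x - 209/6

E_{-4} f = (3/2)x^3 - (56/3)x^2 + (223/3)x - 92
E_{1} E_{-4} f = (3/2)x^3 - (85/6)x^2 + (83/2)x - 209/6


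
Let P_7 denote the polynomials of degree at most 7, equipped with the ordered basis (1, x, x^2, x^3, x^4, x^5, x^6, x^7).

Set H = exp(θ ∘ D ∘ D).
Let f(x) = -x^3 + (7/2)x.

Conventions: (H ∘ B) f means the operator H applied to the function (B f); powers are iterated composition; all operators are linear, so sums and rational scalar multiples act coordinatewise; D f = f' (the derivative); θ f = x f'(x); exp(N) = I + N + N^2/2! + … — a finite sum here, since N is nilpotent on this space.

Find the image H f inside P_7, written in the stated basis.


order-1 term: -6x
the series for exp(θ ∘ D ∘ D) f terminates at order 1
exp(θ ∘ D ∘ D) f = -x^3 - (5/2)x

g(x) = -x^3 - (5/2)x


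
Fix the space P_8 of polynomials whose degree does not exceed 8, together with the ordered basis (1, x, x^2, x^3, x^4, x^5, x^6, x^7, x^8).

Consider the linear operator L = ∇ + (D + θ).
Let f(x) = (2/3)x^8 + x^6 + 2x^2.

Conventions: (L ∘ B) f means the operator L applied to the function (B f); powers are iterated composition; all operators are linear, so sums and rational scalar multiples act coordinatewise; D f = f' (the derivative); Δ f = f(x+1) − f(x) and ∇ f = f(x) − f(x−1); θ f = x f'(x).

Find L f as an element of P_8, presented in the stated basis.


∇ f = (16/3)x^7 - (56/3)x^6 + (130/3)x^5 - (185/3)x^4 + (172/3)x^3 - (101/3)x^2 + (46/3)x - 11/3
D f = (16/3)x^7 + 6x^5 + 4x
θ f = (16/3)x^8 + 6x^6 + 4x^2
(D + θ) f = (16/3)x^8 + (16/3)x^7 + 6x^6 + 6x^5 + 4x^2 + 4x
(∇ + (D + θ)) f = (16/3)x^8 + (32/3)x^7 - (38/3)x^6 + (148/3)x^5 - (185/3)x^4 + (172/3)x^3 - (89/3)x^2 + (58/3)x - 11/3

the image equals g(x) = (16/3)x^8 + (32/3)x^7 - (38/3)x^6 + (148/3)x^5 - (185/3)x^4 + (172/3)x^3 - (89/3)x^2 + (58/3)x - 11/3
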